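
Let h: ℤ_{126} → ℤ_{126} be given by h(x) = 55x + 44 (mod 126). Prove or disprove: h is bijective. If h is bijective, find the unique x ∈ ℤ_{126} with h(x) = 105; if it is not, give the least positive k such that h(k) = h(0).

By definition, h is injective when h(s) = h(t) forces s = t.
Suppose h(s) = h(t) in ℤ_{126}. Then 55s + 44 ≡ 55t + 44 (mod 126), therefore 55(s − t) ≡ 0 (mod 126).
Since gcd(55, 126) = 1, 55 is invertible modulo 126, hence s − t ≡ 0 (mod 126), i.e. s = t.
We now compute 55⁻¹ mod 126 explicitly. Euclid's algorithm: 126 = 2·55 + 16, 55 = 3·16 + 7, 16 = 2·7 + 2, 7 = 3·2 + 1; back-substituting gives 1 = 55·55 − 24·126, so 55⁻¹ ≡ 55 (mod 126).
Then y ↦ 55(y − 44) is a two-sided inverse to h, so every y ∈ ℤ_{126} has a preimage.
Therefore h is bijective.
Since h is bijective, we find h⁻¹(105): we need 55x ≡ 105 − 44 ≡ 61 (mod 126). Using 55⁻¹ = 55: x ≡ 55·61 = 3355 = 26·126 + 79, so x = 79.
Check: h(79) = 55·79 + 44 = 4389 = 34·126 + 105 ≡ 105 (mod 126).

79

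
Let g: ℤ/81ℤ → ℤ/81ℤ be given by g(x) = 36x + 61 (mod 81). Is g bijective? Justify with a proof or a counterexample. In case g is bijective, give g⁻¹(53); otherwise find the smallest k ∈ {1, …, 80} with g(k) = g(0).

9

Recall: g is injective if g(s) = g(t) implies s = t.
We have gcd(36, 81) = 9 > 1. Taking s = 0 and t = 9: g(0) = 61 and g(9) = 36·9 + 61 = 385 ≡ 61 (mod 81).
So g(0) = g(9) while 0 ≠ 9, thus g is not injective, hence not bijective.
Since g is not bijective, we find the least positive k with g(k) = g(0): this means 36k ≡ 0 (mod 81), i.e. 81 ∣ 36k. Since gcd(36, 81) = 9, dividing through by 9 this holds exactly when 9 ∣ 4k, and as gcd(4, 9) = 1, exactly when 9 ∣ k.
The smallest positive such k is 9.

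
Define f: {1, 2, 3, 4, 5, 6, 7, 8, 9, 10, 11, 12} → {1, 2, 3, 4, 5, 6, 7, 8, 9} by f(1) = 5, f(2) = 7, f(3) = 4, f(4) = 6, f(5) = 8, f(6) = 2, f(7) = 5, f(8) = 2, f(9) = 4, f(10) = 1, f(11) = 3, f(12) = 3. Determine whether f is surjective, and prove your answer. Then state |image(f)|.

8

No element maps to 9, so f is not surjective.
The image of f is {1, 2, 3, 4, 5, 6, 7, 8}, which has 8 elements.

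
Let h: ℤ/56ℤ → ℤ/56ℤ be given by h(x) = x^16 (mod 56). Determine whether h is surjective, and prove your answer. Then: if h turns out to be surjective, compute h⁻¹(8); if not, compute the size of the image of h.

h(6): Repeated squaring mod 56: 6^1 ≡ 6, 6^2 ≡ 6² = 36, 6^4 ≡ 36² = 1296 ≡ 8, 6^8 ≡ 8² = 64 ≡ 8, 6^16 ≡ 8² = 64 ≡ 8. So 6^16 ≡ 8 (mod 56).
h(8): Repeated squaring mod 56: 8^1 ≡ 8, 8^2 ≡ 8² = 64 ≡ 8, 8^4 ≡ 8² = 64 ≡ 8, 8^8 ≡ 8² = 64 ≡ 8, 8^16 ≡ 8² = 64 ≡ 8. So 8^16 ≡ 8 (mod 56).
So h(6) = h(8) = 8 while 6 ≠ 8, thus h is not injective.
A non-injective map from the 56-element set ℤ/56ℤ to itself takes at most 55 distinct values, so it cannot be surjective. Hence h is not surjective.
Since h is not surjective, we determine |image(h)|. Computing x^16 mod 56 for each x (by repeated squaring, reducing mod 56 at every step), the values h(0), h(1), …, h(55) are: 0, 1, 16, 25, 32, 9, 8, 49, 8, 9, 32, 25, 16, 1, 0, 1, 16, 25, 32, 9, 8, 49, 8, 9, 32, 25, 16, 1, 0, 1, 16, 25, 32, 9, 8, 49, 8, 9, 32, 25, 16, 1, 0, 1, 16, 25, 32, 9, 8, 49, 8, 9, 32, 25, 16, 1.
The distinct values are {0, 1, 8, 9, 16, 25, 32, 49}; there are 8 of them.

8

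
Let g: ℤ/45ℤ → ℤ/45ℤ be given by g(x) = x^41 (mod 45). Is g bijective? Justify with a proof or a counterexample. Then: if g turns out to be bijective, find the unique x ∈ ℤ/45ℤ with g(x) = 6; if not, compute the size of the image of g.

35

g(0) = 0^41 = 0.
g(15): Repeated squaring mod 45: 15^1 ≡ 15, 15^2 ≡ 15² = 225 ≡ 0, 15^4 ≡ 0² = 0, 15^8 ≡ 0² = 0, 15^16 ≡ 0² = 0, 15^32 ≡ 0² = 0. Since 41 = 32 + 8 + 1, 15^41 ≡ 0·0·15: 0·0 = 0, then 0·15 = 0. So 15^41 ≡ 0 (mod 45).
So g(0) = g(15) = 0 while 0 ≠ 15, thus g is not injective, hence not bijective.
Since g is not bijective, we determine |image(g)|. Computing x^41 mod 45 for each x (by repeated squaring, reducing mod 45 at every step), the values g(0), g(1), …, g(44) are: 0, 1, 32, 18, 34, 20, 36, 22, 8, 9, 10, 41, 27, 43, 29, 0, 31, 17, 18, 19, 5, 36, 7, 38, 9, 40, 26, 27, 28, 14, 0, 16, 2, 18, 4, 35, 36, 37, 23, 9, 25, 11, 27, 13, 44.
The distinct values are {0, 1, 2, 4, 5, 7, 8, 9, 10, 11, 13, 14, 16, 17, 18, 19, 20, 22, 23, 25, 26, 27, 28, 29, 31, 32, 34, 35, 36, 37, 38, 40, 41, 43, 44}; there are 35 of them.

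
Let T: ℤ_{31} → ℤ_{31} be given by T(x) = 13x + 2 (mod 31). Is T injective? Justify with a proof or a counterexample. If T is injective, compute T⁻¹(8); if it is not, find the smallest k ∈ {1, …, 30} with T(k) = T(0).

Suppose T(a) = T(b) in ℤ_{31}. Then 13a + 2 ≡ 13b + 2 (mod 31), thus 13(a − b) ≡ 0 (mod 31).
Since gcd(13, 31) = 1, 13 is invertible modulo 31, hence a − b ≡ 0 (mod 31), i.e. a = b.
Therefore T is injective.
We now compute 13⁻¹ mod 31 explicitly. Euclid's algorithm: 31 = 2·13 + 5, 13 = 2·5 + 3, 5 = 1·3 + 2, 3 = 1·2 + 1; back-substituting gives 1 = 12·13 − 5·31, so 13⁻¹ ≡ 12 (mod 31).
Since T is injective, we find T⁻¹(8): we need 13x ≡ 8 − 2 ≡ 6 (mod 31). Using 13⁻¹ = 12: x ≡ 12·6 = 72 = 2·31 + 10, so x = 10.
Check: T(10) = 13·10 + 2 = 132 = 4·31 + 8 ≡ 8 (mod 31).

10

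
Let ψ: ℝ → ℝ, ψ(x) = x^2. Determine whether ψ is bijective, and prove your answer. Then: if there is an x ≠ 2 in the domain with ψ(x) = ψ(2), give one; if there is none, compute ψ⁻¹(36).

-2

ψ(2) = 4 = (−2)^2 = ψ(−2) (since 2 is even), with 2 ≠ −2. So ψ is not injective, hence not bijective.
For the follow-up, such an x exists: taking x = −2 ∈ ℝ gives ψ(−2) = 4 = ψ(2) with −2 ≠ 2.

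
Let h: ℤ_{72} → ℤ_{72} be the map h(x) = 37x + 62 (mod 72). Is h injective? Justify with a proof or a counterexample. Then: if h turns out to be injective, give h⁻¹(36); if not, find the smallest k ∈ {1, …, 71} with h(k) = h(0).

Suppose h(s) = h(t) in ℤ_{72}. Then 37s + 62 ≡ 37t + 62 (mod 72), thus 37(s − t) ≡ 0 (mod 72).
Since gcd(37, 72) = 1, 37 is invertible modulo 72, so s − t ≡ 0 (mod 72), i.e. s = t.
Therefore h is injective.
We now compute 37⁻¹ mod 72 explicitly. Euclid's algorithm: 72 = 1·37 + 35, 37 = 1·35 + 2, 35 = 17·2 + 1; back-substituting gives 1 = 37·37 − 19·72, so 37⁻¹ ≡ 37 (mod 72).
Since h is injective, we find h⁻¹(36): we need 37x ≡ 36 − 62 ≡ 46 (mod 72). Using 37⁻¹ = 37: x ≡ 37·46 = 1702 = 23·72 + 46, so x = 46.
Check: h(46) = 37·46 + 62 = 1764 = 24·72 + 36 ≡ 36 (mod 72).

46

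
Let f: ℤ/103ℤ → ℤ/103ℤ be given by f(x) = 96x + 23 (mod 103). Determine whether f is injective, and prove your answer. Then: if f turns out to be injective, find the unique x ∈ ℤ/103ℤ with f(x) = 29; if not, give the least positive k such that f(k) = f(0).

58

Recall that f is injective when f(x_1) = f(x_2) forces x_1 = x_2.
If f(x_1) = f(x_2), then 96x_1 ≡ 96x_2 (mod 103). Because gcd(96, 103) = 1, we may cancel 96 to get x_1 ≡ x_2 (mod 103).
Thus f is injective.
We now compute 96⁻¹ mod 103 explicitly. Euclid's algorithm: 103 = 1·96 + 7, 96 = 13·7 + 5, 7 = 1·5 + 2, 5 = 2·2 + 1; back-substituting gives 1 = 44·96 − 41·103, so 96⁻¹ ≡ 44 (mod 103).
Since f is injective, we compute f⁻¹(29): solve 96x + 23 ≡ 29 (mod 103), i.e. 96x ≡ 6 (mod 103).
Multiplying by 96⁻¹ = 44 gives x ≡ 44·6 = 264 = 2·103 + 58 ≡ 58 (mod 103).
Check: f(58) = 96·58 + 23 = 5591 = 54·103 + 29 ≡ 29 (mod 103).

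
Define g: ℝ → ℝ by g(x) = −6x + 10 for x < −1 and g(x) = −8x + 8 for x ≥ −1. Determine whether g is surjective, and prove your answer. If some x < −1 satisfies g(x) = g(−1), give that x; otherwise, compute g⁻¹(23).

-13/6

Both pieces are strictly decreasing (slopes −6 and −8), so each is injective on its own interval.
The left piece maps (−∞, −1) onto (16, ∞); the right piece maps [−1, ∞) onto (−∞, 16].
These images together cover ℝ, so g is surjective.
Because the two images are disjoint, no x < −1 has g(x) = g(−1), so we compute g⁻¹(23): 23 lies in (16, ∞), so solve −6x + 10 = 23: x = (23 − 10)/(−6) = −13/6.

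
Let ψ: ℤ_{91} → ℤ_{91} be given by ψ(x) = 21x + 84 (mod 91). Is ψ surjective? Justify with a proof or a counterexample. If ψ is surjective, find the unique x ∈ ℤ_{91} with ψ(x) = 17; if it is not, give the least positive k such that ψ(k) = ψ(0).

Since gcd(21, 91) = 7, we have 21x ≡ 0 (mod 7) for all x, so ψ(x) ≡ 0 (mod 7).
But 1 ≢ 0 (mod 7), so 1 ∈ ℤ_{91} has no preimage. Thus ψ is not surjective.
Since ψ is not surjective, we find the least positive k with ψ(k) = ψ(0): this means 21k ≡ 0 (mod 91), i.e. 91 ∣ 21k. Since gcd(21, 91) = 7, dividing through by 7 this holds exactly when 13 ∣ 3k, and as gcd(3, 13) = 1, exactly when 13 ∣ k.
The smallest positive such k is 13.

13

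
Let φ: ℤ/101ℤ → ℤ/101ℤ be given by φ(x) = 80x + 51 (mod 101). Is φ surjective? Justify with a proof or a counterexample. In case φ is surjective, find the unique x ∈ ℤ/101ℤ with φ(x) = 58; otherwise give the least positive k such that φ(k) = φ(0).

Recall: surjectivity means every element of the codomain has a preimage under φ.
Since gcd(80, 101) = 1, 80 is invertible modulo 101. Euclid's algorithm: 101 = 1·80 + 21, 80 = 3·21 + 17, 21 = 1·17 + 4, 17 = 4·4 + 1; back-substituting gives 1 = 24·80 − 19·101, so 80⁻¹ ≡ 24 (mod 101).
Then y ↦ 24(y − 51) is a two-sided inverse to φ, so every y ∈ ℤ/101ℤ has a preimage.
Hence φ is surjective.
Since φ is surjective, we find φ⁻¹(58): we need 80x ≡ 58 − 51 ≡ 7 (mod 101). Using 80⁻¹ = 24: x ≡ 24·7 = 168 = 1·101 + 67, so x = 67.
Check: φ(67) = 80·67 + 51 = 5411 = 53·101 + 58 ≡ 58 (mod 101).

67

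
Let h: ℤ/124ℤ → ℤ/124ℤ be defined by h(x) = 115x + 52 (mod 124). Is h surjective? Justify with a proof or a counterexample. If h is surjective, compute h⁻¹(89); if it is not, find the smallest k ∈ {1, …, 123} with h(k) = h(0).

51

By definition, surjectivity means every element of the codomain has a preimage under h.
Since gcd(115, 124) = 1, 115 is invertible modulo 124. Euclid's algorithm: 124 = 1·115 + 9, 115 = 12·9 + 7, 9 = 1·7 + 2, 7 = 3·2 + 1; back-substituting gives 1 = 55·115 − 51·124, so 115⁻¹ ≡ 55 (mod 124).
Then y ↦ 55(y − 52) is a two-sided inverse to h, so every y ∈ ℤ/124ℤ has a preimage.
Thus h is surjective.
Since h is surjective, we find h⁻¹(89): we need 115x ≡ 89 − 52 ≡ 37 (mod 124). Using 115⁻¹ = 55: x ≡ 55·37 = 2035 = 16·124 + 51, so x = 51.
Check: h(51) = 115·51 + 52 = 5917 = 47·124 + 89 ≡ 89 (mod 124).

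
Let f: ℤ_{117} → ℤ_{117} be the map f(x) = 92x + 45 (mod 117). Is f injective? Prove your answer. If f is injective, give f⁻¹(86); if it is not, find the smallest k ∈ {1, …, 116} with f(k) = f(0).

106

Recall: f is injective if f(s) = f(t) implies s = t.
If f(s) = f(t), then 92s ≡ 92t (mod 117). Because gcd(92, 117) = 1, we may cancel 92 to get s ≡ t (mod 117).
Therefore f is injective.
We now compute 92⁻¹ mod 117 explicitly. Euclid's algorithm: 117 = 1·92 + 25, 92 = 3·25 + 17, 25 = 1·17 + 8, 17 = 2·8 + 1; back-substituting gives 1 = 14·92 − 11·117, so 92⁻¹ ≡ 14 (mod 117).
Since f is injective, we compute f⁻¹(86): solve 92x + 45 ≡ 86 (mod 117), i.e. 92x ≡ 41 (mod 117).
Multiplying by 92⁻¹ = 14 gives x ≡ 14·41 = 574 = 4·117 + 106 ≡ 106 (mod 117).
Check: f(106) = 92·106 + 45 = 9797 = 83·117 + 86 ≡ 86 (mod 117).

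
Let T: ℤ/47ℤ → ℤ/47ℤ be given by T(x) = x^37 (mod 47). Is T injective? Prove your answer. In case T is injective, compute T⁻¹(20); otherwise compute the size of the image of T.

Since 47 is prime, the nonzero elements of ℤ/47ℤ form a cyclic group of order 46.
As gcd(37, 46) = 1, raising to the 37th power is a bijection on this group: if u^37 ≡ v^37 then (uv^{−1})^37 = 1, and the only element of order dividing gcd(37, 46) = 1 is 1, so u = v.
With T(0) = 0 this makes T injective on all of ℤ/47ℤ, hence bijective (finite equal-size domain and codomain). In particular T is injective.
Since T is injective, we find the preimage of 20. The inverse of x ↦ x^37 on (ℤ/47ℤ)^× is x ↦ x^5, because 37·5 = 185 = 4·46 + 1 ≡ 1 (mod 46) and x^{46} = 1 for x ≠ 0 (Fermat). So T⁻¹(20) = 20^5 mod 47.
Repeated squaring mod 47: 20^1 ≡ 20, 20^2 ≡ 20² = 400 ≡ 24, 20^4 ≡ 24² = 576 ≡ 12. Since 5 = 4 + 1, 20^5 ≡ 12·20: 12·20 = 240 ≡ 5. So 20^5 ≡ 5 (mod 47).
Hence T⁻¹(20) = 5.

5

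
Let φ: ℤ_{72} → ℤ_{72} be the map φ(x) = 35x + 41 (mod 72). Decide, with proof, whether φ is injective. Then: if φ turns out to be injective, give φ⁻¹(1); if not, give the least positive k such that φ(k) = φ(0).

40

If φ(a) = φ(b), then 35a ≡ 35b (mod 72). Because gcd(35, 72) = 1, we may cancel 35 to get a ≡ b (mod 72).
Therefore φ is injective.
We now compute 35⁻¹ mod 72 explicitly. Euclid's algorithm: 72 = 2·35 + 2, 35 = 17·2 + 1; back-substituting gives 1 = 35·35 − 17·72, so 35⁻¹ ≡ 35 (mod 72).
Since φ is injective, we find φ⁻¹(1): we need 35x ≡ 1 − 41 ≡ 32 (mod 72). Using 35⁻¹ = 35: x ≡ 35·32 = 1120 = 15·72 + 40, so x = 40.
Check: φ(40) = 35·40 + 41 = 1441 = 20·72 + 1 ≡ 1 (mod 72).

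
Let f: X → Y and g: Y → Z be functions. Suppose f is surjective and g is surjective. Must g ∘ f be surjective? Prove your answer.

surjective

Let c ∈ Z. Since g is surjective, there is b ∈ Y with g(b) = c. Since f is surjective, there is a ∈ X with f(a) = b.
Then (g ∘ f)(a) = g(b) = c. Thus g ∘ f is surjective.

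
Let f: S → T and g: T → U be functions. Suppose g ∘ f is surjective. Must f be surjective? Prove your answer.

No. Take S = {1, 2}, T = {1, 2, 3}, U = {1}, f(a) = 1 for every a ∈ S, and g(b) = 1 for every b ∈ T.
Then g ∘ f is surjective onto {1}, but 3 ∈ T has no preimage under f, so f is not surjective.

not surjective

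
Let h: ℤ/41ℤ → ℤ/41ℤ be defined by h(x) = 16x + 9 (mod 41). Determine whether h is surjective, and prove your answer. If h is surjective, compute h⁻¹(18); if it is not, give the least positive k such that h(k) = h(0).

Since gcd(16, 41) = 1, 16 is invertible modulo 41. Euclid's algorithm: 41 = 2·16 + 9, 16 = 1·9 + 7, 9 = 1·7 + 2, 7 = 3·2 + 1; back-substituting gives 1 = 18·16 − 7·41, so 16⁻¹ ≡ 18 (mod 41).
For any y ∈ ℤ/41ℤ, x = 18(y − 9) mod 41 satisfies h(x) = 16·18(y − 9) + 9 ≡ y (since 16·18 ≡ 1 mod 41). So every y has a preimage.
Thus h is surjective.
Since h is surjective, we find h⁻¹(18): we need 16x ≡ 18 − 9 ≡ 9 (mod 41). Using 16⁻¹ = 18: x ≡ 18·9 = 162 = 3·41 + 39, so x = 39.
Check: h(39) = 16·39 + 9 = 633 = 15·41 + 18 ≡ 18 (mod 41).

39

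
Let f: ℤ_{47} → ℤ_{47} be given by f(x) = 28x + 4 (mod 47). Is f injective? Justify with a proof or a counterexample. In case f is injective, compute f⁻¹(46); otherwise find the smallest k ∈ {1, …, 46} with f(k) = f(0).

By definition, injectivity means: for all s, t in the domain, f(s) = f(t) implies s = t.
Suppose f(s) = f(t) in ℤ_{47}. Then 28s + 4 ≡ 28t + 4 (mod 47), hence 28(s − t) ≡ 0 (mod 47).
Since gcd(28, 47) = 1, 28 is invertible modulo 47, thus s − t ≡ 0 (mod 47), i.e. s = t.
Thus f is injective.
We now compute 28⁻¹ mod 47 explicitly. Euclid's algorithm: 47 = 1·28 + 19, 28 = 1·19 + 9, 19 = 2·9 + 1; back-substituting gives 1 = 42·28 − 25·47, so 28⁻¹ ≡ 42 (mod 47).
Since f is injective, we find f⁻¹(46): we need 28x ≡ 46 − 4 ≡ 42 (mod 47). Using 28⁻¹ = 42: x ≡ 42·42 = 1764 = 37·47 + 25, so x = 25.
Check: f(25) = 28·25 + 4 = 704 = 14·47 + 46 ≡ 46 (mod 47).

25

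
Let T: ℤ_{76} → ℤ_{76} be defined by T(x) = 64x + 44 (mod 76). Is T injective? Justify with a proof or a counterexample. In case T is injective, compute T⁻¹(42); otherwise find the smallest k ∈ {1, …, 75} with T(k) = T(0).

19

We have gcd(64, 76) = 4 > 1. Taking u = 0 and v = 19: T(0) = 44 and T(19) = 64·19 + 44 = 1260 ≡ 44 (mod 76).
So T(0) = T(19) while 0 ≠ 19, thus T is not injective.
Since T is not injective, we find the least positive k with T(k) = T(0): this means 64k ≡ 0 (mod 76), i.e. 76 ∣ 64k. Since gcd(64, 76) = 4, dividing through by 4 this holds exactly when 19 ∣ 16k, and as gcd(16, 19) = 1, exactly when 19 ∣ k.
The smallest positive such k is 19.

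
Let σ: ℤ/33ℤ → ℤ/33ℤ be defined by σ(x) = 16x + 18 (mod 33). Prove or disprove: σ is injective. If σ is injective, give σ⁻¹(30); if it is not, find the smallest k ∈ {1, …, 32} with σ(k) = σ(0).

9

By definition, injectivity means: for all s, t in the domain, σ(s) = σ(t) implies s = t.
If σ(s) = σ(t), then 16s ≡ 16t (mod 33). Because gcd(16, 33) = 1, we may cancel 16 to get s ≡ t (mod 33).
Hence σ is injective.
We now compute 16⁻¹ mod 33 explicitly. Euclid's algorithm: 33 = 2·16 + 1; back-substituting gives 1 = 31·16 − 15·33, so 16⁻¹ ≡ 31 (mod 33).
Since σ is injective, we find σ⁻¹(30): we need 16x ≡ 30 − 18 ≡ 12 (mod 33). Using 16⁻¹ = 31: x ≡ 31·12 = 372 = 11·33 + 9, so x = 9.
Check: σ(9) = 16·9 + 18 = 162 = 4·33 + 30 ≡ 30 (mod 33).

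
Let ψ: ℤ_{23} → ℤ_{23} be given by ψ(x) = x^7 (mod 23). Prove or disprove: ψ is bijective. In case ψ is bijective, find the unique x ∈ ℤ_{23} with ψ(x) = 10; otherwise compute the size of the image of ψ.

Since 23 is prime, the nonzero elements of ℤ_{23} form a cyclic group of order 22.
As gcd(7, 22) = 1, raising to the 7th power is a bijection on this group: if a^7 ≡ b^7 then (ab^{−1})^7 = 1, and the only element of order dividing gcd(7, 22) = 1 is 1, so a = b.
With ψ(0) = 0 this makes ψ injective on all of ℤ_{23}, hence bijective (finite equal-size domain and codomain). In particular ψ is bijective.
Since ψ is bijective, we find the preimage of 10. The inverse of x ↦ x^7 on (ℤ_{23})^× is x ↦ x^19, because 7·19 = 133 = 6·22 + 1 ≡ 1 (mod 22) and x^{22} = 1 for x ≠ 0 (Fermat). So ψ⁻¹(10) = 10^19 mod 23.
Repeated squaring mod 23: 10^1 ≡ 10, 10^2 ≡ 10² = 100 ≡ 8, 10^4 ≡ 8² = 64 ≡ 18, 10^8 ≡ 18² = 324 ≡ 2, 10^16 ≡ 2² = 4. Since 19 = 16 + 2 + 1, 10^19 ≡ 4·8·10: 4·8 = 32 ≡ 9, then 9·10 = 90 ≡ 21. So 10^19 ≡ 21 (mod 23).
Hence ψ⁻¹(10) = 21.

21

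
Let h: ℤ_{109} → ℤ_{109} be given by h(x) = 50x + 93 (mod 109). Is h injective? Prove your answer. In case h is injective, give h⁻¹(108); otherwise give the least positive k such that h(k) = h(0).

33

Recall that injectivity means: for all x_1, x_2 in the domain, h(x_1) = h(x_2) implies x_1 = x_2.
Suppose h(x_1) = h(x_2) in ℤ_{109}. Then 50x_1 + 93 ≡ 50x_2 + 93 (mod 109), therefore 50(x_1 − x_2) ≡ 0 (mod 109).
Since gcd(50, 109) = 1, 50 is invertible modulo 109, therefore x_1 − x_2 ≡ 0 (mod 109), i.e. x_1 = x_2.
So h is injective.
We now compute 50⁻¹ mod 109 explicitly. Euclid's algorithm: 109 = 2·50 + 9, 50 = 5·9 + 5, 9 = 1·5 + 4, 5 = 1·4 + 1; back-substituting gives 1 = 24·50 − 11·109, so 50⁻¹ ≡ 24 (mod 109).
Since h is injective, we compute h⁻¹(108): solve 50x + 93 ≡ 108 (mod 109), i.e. 50x ≡ 15 (mod 109).
Multiplying by 50⁻¹ = 24 gives x ≡ 24·15 = 360 = 3·109 + 33 ≡ 33 (mod 109).
Check: h(33) = 50·33 + 93 = 1743 = 15·109 + 108 ≡ 108 (mod 109).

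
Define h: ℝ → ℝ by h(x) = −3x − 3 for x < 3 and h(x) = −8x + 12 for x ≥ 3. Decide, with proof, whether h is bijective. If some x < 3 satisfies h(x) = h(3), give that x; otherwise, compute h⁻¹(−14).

13/4

Both pieces are strictly decreasing (slopes −3 and −8), so each is injective on its own interval.
The left piece maps (−∞, 3) onto (−12, ∞); the right piece maps [3, ∞) onto (−∞, −12].
Since −12 = −12, the images partition ℝ: h is injective and surjective, hence bijective.
Because the two images are disjoint, no x < 3 has h(x) = h(3), so we compute h⁻¹(−14): −14 lies in (−∞, −12], so solve −8x + 12 = −14: x = (−14 − 12)/(−8) = 13/4.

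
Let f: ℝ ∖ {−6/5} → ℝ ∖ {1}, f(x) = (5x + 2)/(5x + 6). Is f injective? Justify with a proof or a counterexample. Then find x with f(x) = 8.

Suppose f(u) = f(v). Cross-multiplying: (5u + 2)(5v + 6) = (5v + 2)(5u + 6).
Expanding both sides and cancelling the symmetric terms leaves 20·(u − v) = 0. Since 20 ≠ 0, u = v. Hence f is injective.
Solving f(x) = 8: cross-multiplying gives 5x + 2 = 8(5x + 6), which rearranges to −35x = 46, so x = −46/35.

-46/35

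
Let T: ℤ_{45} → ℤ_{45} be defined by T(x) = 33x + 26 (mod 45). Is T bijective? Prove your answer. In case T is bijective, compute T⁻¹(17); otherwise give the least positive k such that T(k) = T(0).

Recall: T is injective when T(u) = T(v) forces u = v.
We have gcd(33, 45) = 3 > 1. Taking u = 0 and v = 15: T(0) = 26 and T(15) = 33·15 + 26 = 521 ≡ 26 (mod 45).
So T(0) = T(15) while 0 ≠ 15, so T is not injective, hence not bijective.
Since T is not bijective, we find the least positive k with T(k) = T(0): this means 33k ≡ 0 (mod 45), i.e. 45 ∣ 33k. Since gcd(33, 45) = 3, dividing through by 3 this holds exactly when 15 ∣ 11k, and as gcd(11, 15) = 1, exactly when 15 ∣ k.
The smallest positive such k is 15.

15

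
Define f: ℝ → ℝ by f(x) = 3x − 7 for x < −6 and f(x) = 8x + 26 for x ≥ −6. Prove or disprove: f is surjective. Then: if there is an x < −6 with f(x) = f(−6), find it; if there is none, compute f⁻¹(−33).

Both pieces are strictly increasing (slopes 3 and 8), so each is injective on its own interval.
The left piece maps (−∞, −6) onto (−∞, −25); the right piece maps [−6, ∞) onto [−22, ∞).
The union (−∞, −25) ∪ [−22, ∞) omits the interval between −25 and −22; in particular −25 has no preimage. So f is not surjective.
Because the two images are disjoint, no x < −6 has f(x) = f(−6), so we compute f⁻¹(−33): −33 lies in (−∞, −25), so solve 3x − 7 = −33: x = (−33 + 7)/3 = −26/3.

-26/3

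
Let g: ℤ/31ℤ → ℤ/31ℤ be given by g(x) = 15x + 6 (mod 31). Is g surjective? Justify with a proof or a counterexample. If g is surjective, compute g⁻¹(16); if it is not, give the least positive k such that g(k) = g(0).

11

Recall: g is surjective if every y in the codomain equals g(x) for some x in the domain.
Since gcd(15, 31) = 1, 15 is invertible modulo 31. Euclid's algorithm: 31 = 2·15 + 1; back-substituting gives 1 = 29·15 − 14·31, so 15⁻¹ ≡ 29 (mod 31).
For any y ∈ ℤ/31ℤ, x = 29(y − 6) mod 31 satisfies g(x) = 15·29(y − 6) + 6 ≡ y (since 15·29 ≡ 1 mod 31). So every y has a preimage.
Hence g is surjective.
Since g is surjective, we compute g⁻¹(16): solve 15x + 6 ≡ 16 (mod 31), i.e. 15x ≡ 10 (mod 31).
Multiplying by 15⁻¹ = 29 gives x ≡ 29·10 = 290 = 9·31 + 11 ≡ 11 (mod 31).
Check: g(11) = 15·11 + 6 = 171 = 5·31 + 16 ≡ 16 (mod 31).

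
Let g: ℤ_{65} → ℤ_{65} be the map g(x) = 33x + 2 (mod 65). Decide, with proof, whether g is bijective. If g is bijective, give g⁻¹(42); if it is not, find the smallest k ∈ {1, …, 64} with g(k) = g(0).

Recall that g is injective when g(a) = g(b) forces a = b.
Suppose g(a) = g(b) in ℤ_{65}. Then 33a + 2 ≡ 33b + 2 (mod 65), so 33(a − b) ≡ 0 (mod 65).
Since gcd(33, 65) = 1, 33 is invertible modulo 65, thus a − b ≡ 0 (mod 65), i.e. a = b.
We now compute 33⁻¹ mod 65 explicitly. Euclid's algorithm: 65 = 1·33 + 32, 33 = 1·32 + 1; back-substituting gives 1 = 2·33 − 1·65, so 33⁻¹ ≡ 2 (mod 65).
For any y ∈ ℤ_{65}, x = 2(y − 2) mod 65 satisfies g(x) = 33·2(y − 2) + 2 ≡ y (since 33·2 ≡ 1 mod 65). So every y has a preimage.
Thus g is bijective.
Since g is bijective, we compute g⁻¹(42): solve 33x + 2 ≡ 42 (mod 65), i.e. 33x ≡ 40 (mod 65).
Multiplying by 33⁻¹ = 2 gives x ≡ 2·40 = 80 = 1·65 + 15 ≡ 15 (mod 65).
Check: g(15) = 33·15 + 2 = 497 = 7·65 + 42 ≡ 42 (mod 65).

15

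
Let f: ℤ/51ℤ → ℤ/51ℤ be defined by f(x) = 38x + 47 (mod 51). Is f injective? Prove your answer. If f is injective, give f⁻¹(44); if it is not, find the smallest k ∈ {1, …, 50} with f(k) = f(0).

12

Recall that f is injective when f(x_1) = f(x_2) forces x_1 = x_2.
If f(x_1) = f(x_2), then 38x_1 ≡ 38x_2 (mod 51). Because gcd(38, 51) = 1, we may cancel 38 to get x_1 ≡ x_2 (mod 51).
Thus f is injective.
We now compute 38⁻¹ mod 51 explicitly. Euclid's algorithm: 51 = 1·38 + 13, 38 = 2·13 + 12, 13 = 1·12 + 1; back-substituting gives 1 = 47·38 − 35·51, so 38⁻¹ ≡ 47 (mod 51).
Since f is injective, we find f⁻¹(44): we need 38x ≡ 44 − 47 ≡ 48 (mod 51). Using 38⁻¹ = 47: x ≡ 47·48 = 2256 = 44·51 + 12, so x = 12.
Check: f(12) = 38·12 + 47 = 503 = 9·51 + 44 ≡ 44 (mod 51).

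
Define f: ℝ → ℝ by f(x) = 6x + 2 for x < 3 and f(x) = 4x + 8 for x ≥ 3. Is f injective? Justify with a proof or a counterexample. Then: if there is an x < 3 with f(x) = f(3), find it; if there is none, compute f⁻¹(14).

2

Both pieces are strictly increasing (slopes 6 and 4), so each is injective on its own interval.
The left piece maps (−∞, 3) onto (−∞, 20); the right piece maps [3, ∞) onto [20, ∞).
These images are disjoint, so no value is attained by both pieces. Thus f is injective.
Because the two images are disjoint, no x < 3 has f(x) = f(3), so we compute f⁻¹(14): 14 lies in (−∞, 20), so solve 6x + 2 = 14: x = (14 − 2)/6 = 2.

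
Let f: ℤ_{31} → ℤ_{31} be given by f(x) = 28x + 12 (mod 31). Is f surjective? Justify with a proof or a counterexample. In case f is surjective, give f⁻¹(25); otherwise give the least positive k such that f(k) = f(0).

Since gcd(28, 31) = 1, 28 is invertible modulo 31. Euclid's algorithm: 31 = 1·28 + 3, 28 = 9·3 + 1; back-substituting gives 1 = 10·28 − 9·31, so 28⁻¹ ≡ 10 (mod 31).
For any y ∈ ℤ_{31}, x = 10(y − 12) mod 31 satisfies f(x) = 28·10(y − 12) + 12 ≡ y (since 28·10 ≡ 1 mod 31). So every y has a preimage.
Thus f is surjective.
Since f is surjective, we compute f⁻¹(25): solve 28x + 12 ≡ 25 (mod 31), i.e. 28x ≡ 13 (mod 31).
Multiplying by 28⁻¹ = 10 gives x ≡ 10·13 = 130 = 4·31 + 6 ≡ 6 (mod 31).
Check: f(6) = 28·6 + 12 = 180 = 5·31 + 25 ≡ 25 (mod 31).

6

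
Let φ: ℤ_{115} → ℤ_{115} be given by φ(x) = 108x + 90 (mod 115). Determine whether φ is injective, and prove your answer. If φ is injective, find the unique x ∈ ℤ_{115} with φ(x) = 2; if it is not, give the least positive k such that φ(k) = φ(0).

If φ(x_1) = φ(x_2), then 108x_1 ≡ 108x_2 (mod 115). Because gcd(108, 115) = 1, we may cancel 108 to get x_1 ≡ x_2 (mod 115).
Therefore φ is injective.
We now compute 108⁻¹ mod 115 explicitly. Euclid's algorithm: 115 = 1·108 + 7, 108 = 15·7 + 3, 7 = 2·3 + 1; back-substituting gives 1 = 82·108 − 77·115, so 108⁻¹ ≡ 82 (mod 115).
Since φ is injective, we compute φ⁻¹(2): solve 108x + 90 ≡ 2 (mod 115), i.e. 108x ≡ 27 (mod 115).
Multiplying by 108⁻¹ = 82 gives x ≡ 82·27 = 2214 = 19·115 + 29 ≡ 29 (mod 115).
Check: φ(29) = 108·29 + 90 = 3222 = 28·115 + 2 ≡ 2 (mod 115).

29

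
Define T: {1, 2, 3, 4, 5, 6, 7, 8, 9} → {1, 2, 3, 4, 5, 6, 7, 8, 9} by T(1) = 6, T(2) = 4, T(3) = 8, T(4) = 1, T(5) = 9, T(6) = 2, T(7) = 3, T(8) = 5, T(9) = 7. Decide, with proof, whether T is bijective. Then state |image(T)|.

9

The values 6, 4, 8, 1, 9, 2, 3, 5, 7 are a permutation of {1, 2, 3, 4, 5, 6, 7, 8, 9}: each element appears exactly once.
So T is injective and surjective, hence bijective.
The image of T is {1, 2, 3, 4, 5, 6, 7, 8, 9}, which has 9 elements.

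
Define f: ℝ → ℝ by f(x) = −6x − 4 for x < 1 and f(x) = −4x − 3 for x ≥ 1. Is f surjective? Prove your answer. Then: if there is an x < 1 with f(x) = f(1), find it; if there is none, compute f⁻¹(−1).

Both pieces are strictly decreasing (slopes −6 and −4), so each is injective on its own interval.
The left piece maps (−∞, 1) onto (−10, ∞); the right piece maps [1, ∞) onto (−∞, −7].
The union (−10, ∞) ∪ (−∞, −7] covers ℝ, so f is surjective.
For the follow-up: the images overlap, so an x < 1 with f(x) = f(1) exists. f(1) = −7; solving −6x − 4 = −7 for x < 1 gives x = (−7 + 4)/(−6) = 1/2.

1/2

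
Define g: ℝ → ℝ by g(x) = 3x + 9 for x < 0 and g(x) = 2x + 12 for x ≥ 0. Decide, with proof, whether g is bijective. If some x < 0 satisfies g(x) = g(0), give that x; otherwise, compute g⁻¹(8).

Both pieces are strictly increasing (slopes 3 and 2), so each is injective on its own interval.
The left piece maps (−∞, 0) onto (−∞, 9); the right piece maps [0, ∞) onto [12, ∞).
The images leave a gap (9 has no preimage), so g is not surjective, hence not bijective.
Because the two images are disjoint, no x < 0 has g(x) = g(0), so we compute g⁻¹(8): 8 lies in (−∞, 9), so solve 3x + 9 = 8: x = (8 − 9)/3 = −1/3.

-1/3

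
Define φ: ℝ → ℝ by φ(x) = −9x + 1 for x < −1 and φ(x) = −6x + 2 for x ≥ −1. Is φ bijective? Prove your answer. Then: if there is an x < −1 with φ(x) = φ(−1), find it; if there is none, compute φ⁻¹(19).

-2

Both pieces are strictly decreasing (slopes −9 and −6), so each is injective on its own interval.
The left piece maps (−∞, −1) onto (10, ∞); the right piece maps [−1, ∞) onto (−∞, 8].
The images leave a gap (10 has no preimage), so φ is not surjective, hence not bijective.
Because the two images are disjoint, no x < −1 has φ(x) = φ(−1), so we compute φ⁻¹(19): 19 lies in (10, ∞), so solve −9x + 1 = 19: x = (19 − 1)/(−9) = −2.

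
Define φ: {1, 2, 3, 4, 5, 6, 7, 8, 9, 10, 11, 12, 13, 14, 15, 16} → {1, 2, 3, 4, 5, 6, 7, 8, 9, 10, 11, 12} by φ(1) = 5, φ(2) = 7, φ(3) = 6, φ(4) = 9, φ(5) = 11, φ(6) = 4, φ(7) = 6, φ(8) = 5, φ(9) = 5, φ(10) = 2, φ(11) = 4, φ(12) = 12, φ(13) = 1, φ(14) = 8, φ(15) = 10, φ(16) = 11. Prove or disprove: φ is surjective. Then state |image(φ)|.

11

No element maps to 3, so φ is not surjective.
The image of φ is {1, 2, 4, 5, 6, 7, 8, 9, 10, 11, 12}, which has 11 elements.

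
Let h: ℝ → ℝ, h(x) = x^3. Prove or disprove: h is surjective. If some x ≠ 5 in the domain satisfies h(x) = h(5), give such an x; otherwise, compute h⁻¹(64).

4

For any y ∈ ℝ, x = y^{1/3} ∈ ℝ gives h(x) = y, so h is surjective.
Since x ↦ x^3 is strictly increasing on ℝ, it is injective there, so no x ≠ 5 in the domain has h(x) = h(5). We therefore compute h⁻¹(64) = 64^{1/3} = 4 (indeed 4^3 = 64).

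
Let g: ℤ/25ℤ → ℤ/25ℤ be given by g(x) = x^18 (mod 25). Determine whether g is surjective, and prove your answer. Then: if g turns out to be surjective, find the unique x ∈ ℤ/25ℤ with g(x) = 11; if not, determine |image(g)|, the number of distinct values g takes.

g(0) = 0^18 = 0.
g(5): Repeated squaring mod 25: 5^1 ≡ 5, 5^2 ≡ 5² = 25 ≡ 0, 5^4 ≡ 0² = 0, 5^8 ≡ 0² = 0, 5^16 ≡ 0² = 0. Since 18 = 16 + 2, 5^18 ≡ 0·0: 0·0 = 0. So 5^18 ≡ 0 (mod 25).
So g(0) = g(5) = 0 while 0 ≠ 5, therefore g is not injective.
A non-injective map from the 25-element set ℤ/25ℤ to itself takes at most 24 distinct values, so it cannot be surjective. Hence g is not surjective.
Since g is not surjective, we determine |image(g)|. Computing x^18 mod 25 for each x (by repeated squaring, reducing mod 25 at every step), the values g(0), g(1), …, g(24) are: 0, 1, 19, 14, 11, 0, 16, 24, 9, 21, 0, 6, 4, 4, 6, 0, 21, 9, 24, 16, 0, 11, 14, 19, 1.
The distinct values are {0, 1, 4, 6, 9, 11, 14, 16, 19, 21, 24}; there are 11 of them.

11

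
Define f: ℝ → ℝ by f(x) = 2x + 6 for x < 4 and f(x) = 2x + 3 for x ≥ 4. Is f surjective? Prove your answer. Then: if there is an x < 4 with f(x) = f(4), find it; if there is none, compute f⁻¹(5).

5/2

Both pieces are strictly increasing (slopes 2 and 2), so each is injective on its own interval.
The left piece maps (−∞, 4) onto (−∞, 14); the right piece maps [4, ∞) onto [11, ∞).
The union (−∞, 14) ∪ [11, ∞) covers ℝ, so f is surjective.
For the follow-up: the images overlap, so an x < 4 with f(x) = f(4) exists. f(4) = 11; solving 2x + 6 = 11 for x < 4 gives x = (11 − 6)/2 = 5/2.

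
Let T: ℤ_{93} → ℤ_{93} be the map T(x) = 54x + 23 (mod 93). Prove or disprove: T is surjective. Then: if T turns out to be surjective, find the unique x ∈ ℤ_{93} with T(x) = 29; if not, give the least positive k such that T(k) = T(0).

Since gcd(54, 93) = 3, we have 54x ≡ 0 (mod 3) for all x, so T(x) ≡ 2 (mod 3).
But 0 ≢ 2 (mod 3), so 0 ∈ ℤ_{93} has no preimage. So T is not surjective.
Since T is not surjective, we find the least positive k with T(k) = T(0): this means 54k ≡ 0 (mod 93), i.e. 93 ∣ 54k. Since gcd(54, 93) = 3, dividing through by 3 this holds exactly when 31 ∣ 18k, and as gcd(18, 31) = 1, exactly when 31 ∣ k.
The smallest positive such k is 31.

31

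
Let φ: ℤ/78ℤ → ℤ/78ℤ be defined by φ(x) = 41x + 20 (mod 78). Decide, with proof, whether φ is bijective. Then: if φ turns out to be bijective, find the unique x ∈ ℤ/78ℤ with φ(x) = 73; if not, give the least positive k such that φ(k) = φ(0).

7

If φ(x_1) = φ(x_2), then 41x_1 ≡ 41x_2 (mod 78). Because gcd(41, 78) = 1, we may cancel 41 to get x_1 ≡ x_2 (mod 78).
We now compute 41⁻¹ mod 78 explicitly. Euclid's algorithm: 78 = 1·41 + 37, 41 = 1·37 + 4, 37 = 9·4 + 1; back-substituting gives 1 = 59·41 − 31·78, so 41⁻¹ ≡ 59 (mod 78).
For any y ∈ ℤ/78ℤ, x = 59(y − 20) mod 78 satisfies φ(x) = 41·59(y − 20) + 20 ≡ y (since 41·59 ≡ 1 mod 78). So every y has a preimage.
Hence φ is bijective.
Since φ is bijective, we compute φ⁻¹(73): solve 41x + 20 ≡ 73 (mod 78), i.e. 41x ≡ 53 (mod 78).
Multiplying by 41⁻¹ = 59 gives x ≡ 59·53 = 3127 = 40·78 + 7 ≡ 7 (mod 78).
Check: φ(7) = 41·7 + 20 = 307 = 3·78 + 73 ≡ 73 (mod 78).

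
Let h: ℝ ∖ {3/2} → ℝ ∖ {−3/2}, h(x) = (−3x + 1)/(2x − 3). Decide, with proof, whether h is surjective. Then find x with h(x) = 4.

For any y ≠ −3/2, solving y(2x − 3) = −3x + 1 for x gives a well-defined x ≠ 3/2. So h is surjective.
Solving h(x) = 4: cross-multiplying gives −3x + 1 = 4(2x − 3), which rearranges to −11x = −13, so x = 13/11.

13/11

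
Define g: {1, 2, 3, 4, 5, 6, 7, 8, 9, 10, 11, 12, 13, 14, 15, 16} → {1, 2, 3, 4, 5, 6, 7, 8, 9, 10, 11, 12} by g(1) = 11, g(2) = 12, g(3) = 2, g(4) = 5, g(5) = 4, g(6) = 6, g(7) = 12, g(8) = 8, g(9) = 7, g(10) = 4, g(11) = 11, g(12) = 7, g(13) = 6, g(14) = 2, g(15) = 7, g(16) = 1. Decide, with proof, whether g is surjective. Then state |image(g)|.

No element maps to 3, so g is not surjective.
The image of g is {1, 2, 4, 5, 6, 7, 8, 11, 12}, which has 9 elements.

9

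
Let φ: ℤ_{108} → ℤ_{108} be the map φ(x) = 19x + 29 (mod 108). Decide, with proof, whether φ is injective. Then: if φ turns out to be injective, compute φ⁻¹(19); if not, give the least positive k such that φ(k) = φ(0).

Recall: φ is injective if φ(u) = φ(v) implies u = v.
If φ(u) = φ(v), then 19u ≡ 19v (mod 108). Because gcd(19, 108) = 1, we may cancel 19 to get u ≡ v (mod 108).
Therefore φ is injective.
We now compute 19⁻¹ mod 108 explicitly. Euclid's algorithm: 108 = 5·19 + 13, 19 = 1·13 + 6, 13 = 2·6 + 1; back-substituting gives 1 = 91·19 − 16·108, so 19⁻¹ ≡ 91 (mod 108).
Since φ is injective, we compute φ⁻¹(19): solve 19x + 29 ≡ 19 (mod 108), i.e. 19x ≡ 98 (mod 108).
Multiplying by 19⁻¹ = 91 gives x ≡ 91·98 = 8918 = 82·108 + 62 ≡ 62 (mod 108).
Check: φ(62) = 19·62 + 29 = 1207 = 11·108 + 19 ≡ 19 (mod 108).

62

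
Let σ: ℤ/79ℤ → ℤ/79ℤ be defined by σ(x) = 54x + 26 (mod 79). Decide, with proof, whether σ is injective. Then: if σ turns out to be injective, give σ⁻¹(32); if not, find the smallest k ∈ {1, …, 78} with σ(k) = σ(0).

44

Recall: σ is injective if σ(s) = σ(t) implies s = t.
Suppose σ(s) = σ(t) in ℤ/79ℤ. Then 54s + 26 ≡ 54t + 26 (mod 79), hence 54(s − t) ≡ 0 (mod 79).
Since gcd(54, 79) = 1, 54 is invertible modulo 79, hence s − t ≡ 0 (mod 79), i.e. s = t.
Hence σ is injective.
We now compute 54⁻¹ mod 79 explicitly. Euclid's algorithm: 79 = 1·54 + 25, 54 = 2·25 + 4, 25 = 6·4 + 1; back-substituting gives 1 = 60·54 − 41·79, so 54⁻¹ ≡ 60 (mod 79).
Since σ is injective, we compute σ⁻¹(32): solve 54x + 26 ≡ 32 (mod 79), i.e. 54x ≡ 6 (mod 79).
Multiplying by 54⁻¹ = 60 gives x ≡ 60·6 = 360 = 4·79 + 44 ≡ 44 (mod 79).
Check: σ(44) = 54·44 + 26 = 2402 = 30·79 + 32 ≡ 32 (mod 79).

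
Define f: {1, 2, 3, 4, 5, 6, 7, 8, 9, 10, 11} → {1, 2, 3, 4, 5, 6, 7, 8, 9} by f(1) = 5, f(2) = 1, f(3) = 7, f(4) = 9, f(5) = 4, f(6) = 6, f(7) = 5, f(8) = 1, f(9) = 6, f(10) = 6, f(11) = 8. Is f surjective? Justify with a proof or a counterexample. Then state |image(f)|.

7

No element maps to 2, so f is not surjective.
The image of f is {1, 4, 5, 6, 7, 8, 9}, which has 7 elements.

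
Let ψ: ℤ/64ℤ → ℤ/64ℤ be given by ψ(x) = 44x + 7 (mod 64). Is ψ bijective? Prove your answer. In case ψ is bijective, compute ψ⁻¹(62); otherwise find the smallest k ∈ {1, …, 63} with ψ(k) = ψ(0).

16

Recall: ψ is injective if ψ(u) = ψ(v) implies u = v.
We have gcd(44, 64) = 4 > 1. Taking u = 0 and v = 16: ψ(0) = 7 and ψ(16) = 44·16 + 7 = 711 ≡ 7 (mod 64).
So ψ(0) = ψ(16) while 0 ≠ 16, so ψ is not injective, hence not bijective.
Since ψ is not bijective, we find the least positive k with ψ(k) = ψ(0): this means 44k ≡ 0 (mod 64), i.e. 64 ∣ 44k. Since gcd(44, 64) = 4, dividing through by 4 this holds exactly when 16 ∣ 11k, and as gcd(11, 16) = 1, exactly when 16 ∣ k.
The smallest positive such k is 16.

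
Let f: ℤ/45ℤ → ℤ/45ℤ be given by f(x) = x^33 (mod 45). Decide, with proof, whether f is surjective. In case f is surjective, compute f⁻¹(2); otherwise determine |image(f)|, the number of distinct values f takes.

f(0) = 0^33 = 0.
f(15): Repeated squaring mod 45: 15^1 ≡ 15, 15^2 ≡ 15² = 225 ≡ 0, 15^4 ≡ 0² = 0, 15^8 ≡ 0² = 0, 15^16 ≡ 0² = 0, 15^32 ≡ 0² = 0. Since 33 = 32 + 1, 15^33 ≡ 0·15: 0·15 = 0. So 15^33 ≡ 0 (mod 45).
So f(0) = f(15) = 0 while 0 ≠ 15, so f is not injective.
A non-injective map from the 45-element set ℤ/45ℤ to itself takes at most 44 distinct values, so it cannot be surjective. So f is not surjective.
Since f is not surjective, we determine |image(f)|. Computing x^33 mod 45 for each x (by repeated squaring, reducing mod 45 at every step), the values f(0), f(1), …, f(44) are: 0, 1, 17, 18, 19, 35, 36, 37, 8, 9, 10, 26, 27, 28, 44, 0, 1, 17, 18, 19, 35, 36, 37, 8, 9, 10, 26, 27, 28, 44, 0, 1, 17, 18, 19, 35, 36, 37, 8, 9, 10, 26, 27, 28, 44.
The distinct values are {0, 1, 8, 9, 10, 17, 18, 19, 26, 27, 28, 35, 36, 37, 44}; there are 15 of them.

15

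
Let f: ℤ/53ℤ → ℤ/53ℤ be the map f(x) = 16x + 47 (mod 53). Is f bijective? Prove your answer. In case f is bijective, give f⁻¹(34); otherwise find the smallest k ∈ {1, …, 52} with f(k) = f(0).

29

Recall: injectivity means: for all u, v in the domain, f(u) = f(v) implies u = v.
Suppose f(u) = f(v) in ℤ/53ℤ. Then 16u + 47 ≡ 16v + 47 (mod 53), hence 16(u − v) ≡ 0 (mod 53).
Since gcd(16, 53) = 1, 16 is invertible modulo 53, hence u − v ≡ 0 (mod 53), i.e. u = v.
We now compute 16⁻¹ mod 53 explicitly. Euclid's algorithm: 53 = 3·16 + 5, 16 = 3·5 + 1; back-substituting gives 1 = 10·16 − 3·53, so 16⁻¹ ≡ 10 (mod 53).
For any y ∈ ℤ/53ℤ, x = 10(y − 47) mod 53 satisfies f(x) = 16·10(y − 47) + 47 ≡ y (since 16·10 ≡ 1 mod 53). So every y has a preimage.
Hence f is bijective.
Since f is bijective, we compute f⁻¹(34): solve 16x + 47 ≡ 34 (mod 53), i.e. 16x ≡ 40 (mod 53).
Multiplying by 16⁻¹ = 10 gives x ≡ 10·40 = 400 = 7·53 + 29 ≡ 29 (mod 53).
Check: f(29) = 16·29 + 47 = 511 = 9·53 + 34 ≡ 34 (mod 53).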